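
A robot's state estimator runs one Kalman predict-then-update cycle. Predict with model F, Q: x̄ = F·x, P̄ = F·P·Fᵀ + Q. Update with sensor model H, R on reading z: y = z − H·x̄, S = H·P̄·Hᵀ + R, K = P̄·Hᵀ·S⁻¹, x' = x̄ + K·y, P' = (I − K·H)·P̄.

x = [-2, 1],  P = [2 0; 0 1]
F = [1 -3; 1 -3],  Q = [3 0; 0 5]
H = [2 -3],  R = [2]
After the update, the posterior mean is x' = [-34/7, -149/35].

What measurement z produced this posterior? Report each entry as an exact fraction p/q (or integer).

x̄ = F·x = [-5, -5]
P̄ = F·P·Fᵀ + Q = [14 11; 11 16]
S = H·P̄·Hᵀ + R = [70]
K = P̄·Hᵀ·S⁻¹ = [-1/14; -13/35]
x' − x̄ = [1/7, 26/35] = K·y
y = (KᵀK)⁻¹·Kᵀ·(x' − x̄) = [-2]
z = y + H·x̄ = [-2] + [5] = [3]

z = [3]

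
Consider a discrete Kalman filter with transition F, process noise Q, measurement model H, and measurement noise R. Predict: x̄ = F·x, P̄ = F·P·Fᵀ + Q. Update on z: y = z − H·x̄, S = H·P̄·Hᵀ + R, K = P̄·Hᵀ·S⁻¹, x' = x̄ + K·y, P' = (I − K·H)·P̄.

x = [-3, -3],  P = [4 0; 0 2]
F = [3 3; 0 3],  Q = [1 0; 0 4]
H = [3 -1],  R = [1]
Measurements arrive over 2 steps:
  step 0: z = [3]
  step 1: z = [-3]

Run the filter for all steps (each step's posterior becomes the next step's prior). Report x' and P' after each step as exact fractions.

step 0: x̄ = F·x = [-18, -9]
step 0: P̄ = F·P·Fᵀ + Q = [55 18; 18 22]
step 0: y = z − H·x̄ = [48]
step 0: S = H·P̄·Hᵀ + R = [410]
step 0: K = P̄·Hᵀ·S⁻¹ = [147/410; 16/205]
step 0: x' = x̄ + K·y = [-162/205, -1077/205]
step 0: P' = (I − K·H)·P̄ = [941/410 1338/205; 1338/205 3998/205]
step 1: x̄ = F·x = [-3717/205, -3231/205]
step 1: P̄ = F·P·Fᵀ + Q = [129011/410 48024/205; 48024/205 36802/205]
step 1: y = z − H·x̄ = [1461/41]
step 1: S = H·P̄·Hᵀ + R = [131765/82]
step 1: K = P̄·Hᵀ·S⁻¹ = [3063/6935; 42908/131765]
step 1: x' = x̄ + K·y = [-16596/6935, -109551/26353]
step 1: P' = (I − K·H)·P̄ = [437/365 21846/6935; 21846/6935 1202314/131765]

step 0: x' = [-162/205, -1077/205], P' = [941/410 1338/205; 1338/205 3998/205]
step 1: x' = [-16596/6935, -109551/26353], P' = [437/365 21846/6935; 21846/6935 1202314/131765]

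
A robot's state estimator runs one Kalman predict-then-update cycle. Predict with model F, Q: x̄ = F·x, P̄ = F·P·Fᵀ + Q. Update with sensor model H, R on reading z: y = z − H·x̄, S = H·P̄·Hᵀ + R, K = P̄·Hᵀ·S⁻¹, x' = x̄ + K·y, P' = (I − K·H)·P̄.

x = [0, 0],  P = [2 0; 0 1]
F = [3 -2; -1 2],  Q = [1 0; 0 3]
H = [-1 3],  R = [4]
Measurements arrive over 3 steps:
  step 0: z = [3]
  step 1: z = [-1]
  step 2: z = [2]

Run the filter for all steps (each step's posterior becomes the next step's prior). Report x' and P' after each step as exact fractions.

step 0: x' = [-53/56, 37/56], P' = [1055/168 281/168; 281/168 143/168]
step 1: x' = [7331/6383, 986/6383], P' = [69728/6383 19466/6383; 19466/6383 7992/6383]
step 2: x' = [-4528/6059, 15674/42413], P' = [2519927/193888 708817/193888; 708817/193888 1939729/1357216]

step 0: x̄ = F·x = [0, 0]
step 0: P̄ = F·P·Fᵀ + Q = [23 -10; -10 9]
step 0: y = z − H·x̄ = [3]
step 0: S = H·P̄·Hᵀ + R = [168]
step 0: K = P̄·Hᵀ·S⁻¹ = [-53/168; 37/168]
step 0: x' = x̄ + K·y = [-53/56, 37/56]
step 0: P' = (I − K·H)·P̄ = [1055/168 281/168; 281/168 143/168]
step 1: x̄ = F·x = [-233/56, 127/56]
step 1: P̄ = F·P·Fᵀ + Q = [6863/168 -1489/168; -1489/168 1007/168]
step 1: y = z − H·x̄ = [-335/28]
step 1: S = H·P̄·Hᵀ + R = [6383/42]
step 1: K = P̄·Hᵀ·S⁻¹ = [-5665/12766; 2255/12766]
step 1: x' = x̄ + K·y = [7331/6383, 986/6383]
step 1: P' = (I − K·H)·P̄ = [69728/6383 19466/6383; 19466/6383 7992/6383]
step 2: x̄ = F·x = [20021/6383, -5359/6383]
step 2: P̄ = F·P·Fᵀ + Q = [432311/6383 -85424/6383; -85424/6383 42981/6383]
step 2: y = z − H·x̄ = [48864/6383]
step 2: S = H·P̄·Hᵀ + R = [1357216/6383]
step 2: K = P̄·Hᵀ·S⁻¹ = [-98369/193888; 214367/1357216]
step 2: x' = x̄ + K·y = [-4528/6059, 15674/42413]
step 2: P' = (I − K·H)·P̄ = [2519927/193888 708817/193888; 708817/193888 1939729/1357216]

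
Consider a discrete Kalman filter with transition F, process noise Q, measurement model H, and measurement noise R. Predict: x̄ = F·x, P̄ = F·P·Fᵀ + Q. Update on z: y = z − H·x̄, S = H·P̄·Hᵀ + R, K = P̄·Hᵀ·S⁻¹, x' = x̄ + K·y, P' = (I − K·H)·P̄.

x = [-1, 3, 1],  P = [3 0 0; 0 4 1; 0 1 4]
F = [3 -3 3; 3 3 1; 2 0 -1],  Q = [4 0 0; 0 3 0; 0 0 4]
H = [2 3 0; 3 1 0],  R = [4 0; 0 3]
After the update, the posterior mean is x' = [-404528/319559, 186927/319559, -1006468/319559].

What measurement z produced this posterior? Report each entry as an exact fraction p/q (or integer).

x̄ = F·x = [-9, 7, -3]
P̄ = F·P·Fᵀ + Q = [85 9 9; 9 76 11; 9 11 20]
S = H·P̄·Hᵀ + R = [1136 837; 837 898]
K = P̄·Hᵀ·S⁻¹ = [-44062/319559 135015/319559; 134697/319559 -88894/319559; 13992/319559 481/319559]
x' − x̄ = [2471503/319559, -2049986/319559, -47791/319559] = K·y
y = (KᵀK)⁻¹·Kᵀ·(x' − x̄) = [-4, 17]
z = y + H·x̄ = [-4, 17] + [3, -20] = [-1, -3]

z = [-1, -3]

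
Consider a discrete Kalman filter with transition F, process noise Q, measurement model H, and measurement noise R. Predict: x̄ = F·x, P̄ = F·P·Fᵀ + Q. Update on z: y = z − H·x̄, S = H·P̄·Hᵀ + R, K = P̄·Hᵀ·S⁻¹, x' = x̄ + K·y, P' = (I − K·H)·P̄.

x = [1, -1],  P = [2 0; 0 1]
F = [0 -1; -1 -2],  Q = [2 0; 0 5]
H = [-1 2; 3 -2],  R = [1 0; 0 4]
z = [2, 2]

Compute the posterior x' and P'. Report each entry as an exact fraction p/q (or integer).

x̄ = F·x = [1, 1]
P̄ = F·P·Fᵀ + Q = [3 2; 2 11]
y = z − H·x̄ = [1, 1]
S = H·P̄·Hᵀ + R = [40 -37; -37 51]
K = P̄·Hᵀ·S⁻¹ = [236/671 237/671; 428/671 100/671]
x' = x̄ + K·y = [104/61, 109/61]
P' = (I − K·H)·P̄ = [592/671 414/671; 414/671 421/671]

x' = [104/61, 109/61]
P' = [592/671 414/671; 414/671 421/671]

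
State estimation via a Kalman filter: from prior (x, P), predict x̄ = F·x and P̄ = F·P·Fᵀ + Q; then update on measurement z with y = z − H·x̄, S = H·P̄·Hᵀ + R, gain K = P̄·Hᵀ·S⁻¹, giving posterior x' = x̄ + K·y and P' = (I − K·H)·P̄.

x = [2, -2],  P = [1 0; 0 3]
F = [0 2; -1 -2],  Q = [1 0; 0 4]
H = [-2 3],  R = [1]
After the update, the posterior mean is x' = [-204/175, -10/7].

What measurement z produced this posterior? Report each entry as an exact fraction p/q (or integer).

z = [-2]

x̄ = F·x = [-4, 2]
P̄ = F·P·Fᵀ + Q = [13 -12; -12 17]
S = H·P̄·Hᵀ + R = [350]
K = P̄·Hᵀ·S⁻¹ = [-31/175; 3/14]
x' − x̄ = [496/175, -24/7] = K·y
y = (KᵀK)⁻¹·Kᵀ·(x' − x̄) = [-16]
z = y + H·x̄ = [-16] + [14] = [-2]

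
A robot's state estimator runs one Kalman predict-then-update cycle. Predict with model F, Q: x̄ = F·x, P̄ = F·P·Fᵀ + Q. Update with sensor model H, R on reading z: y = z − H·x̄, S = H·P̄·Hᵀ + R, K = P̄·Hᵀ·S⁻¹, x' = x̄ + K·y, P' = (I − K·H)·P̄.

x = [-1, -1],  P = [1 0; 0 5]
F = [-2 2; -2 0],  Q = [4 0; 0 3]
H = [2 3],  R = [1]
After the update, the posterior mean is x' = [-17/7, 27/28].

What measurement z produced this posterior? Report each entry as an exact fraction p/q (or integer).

z = [-2]

x̄ = F·x = [0, 2]
P̄ = F·P·Fᵀ + Q = [28 4; 4 7]
S = H·P̄·Hᵀ + R = [224]
K = P̄·Hᵀ·S⁻¹ = [17/56; 29/224]
x' − x̄ = [-17/7, -29/28] = K·y
y = (KᵀK)⁻¹·Kᵀ·(x' − x̄) = [-8]
z = y + H·x̄ = [-8] + [6] = [-2]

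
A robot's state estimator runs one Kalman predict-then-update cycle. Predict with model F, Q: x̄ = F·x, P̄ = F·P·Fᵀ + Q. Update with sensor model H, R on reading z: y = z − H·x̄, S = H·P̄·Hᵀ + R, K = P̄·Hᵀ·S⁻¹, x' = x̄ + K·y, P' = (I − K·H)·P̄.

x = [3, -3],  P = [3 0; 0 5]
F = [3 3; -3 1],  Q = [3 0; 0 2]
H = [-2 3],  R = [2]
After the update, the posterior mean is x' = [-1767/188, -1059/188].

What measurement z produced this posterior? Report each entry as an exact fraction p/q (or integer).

x̄ = F·x = [0, -12]
P̄ = F·P·Fᵀ + Q = [75 -12; -12 34]
S = H·P̄·Hᵀ + R = [752]
K = P̄·Hᵀ·S⁻¹ = [-93/376; 63/376]
x' − x̄ = [-1767/188, 1197/188] = K·y
y = (KᵀK)⁻¹·Kᵀ·(x' − x̄) = [38]
z = y + H·x̄ = [38] + [-36] = [2]

z = [2]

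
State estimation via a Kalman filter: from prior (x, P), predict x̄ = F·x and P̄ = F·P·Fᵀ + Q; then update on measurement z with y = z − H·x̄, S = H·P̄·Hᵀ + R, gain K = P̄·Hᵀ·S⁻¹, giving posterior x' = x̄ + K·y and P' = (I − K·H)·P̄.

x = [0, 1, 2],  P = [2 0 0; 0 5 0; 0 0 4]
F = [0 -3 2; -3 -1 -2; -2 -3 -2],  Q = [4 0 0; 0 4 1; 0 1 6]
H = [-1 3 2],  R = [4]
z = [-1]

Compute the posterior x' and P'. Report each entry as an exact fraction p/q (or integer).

x' = [442/587, 226/587, -881/1174]
P' = [38105/587 503/587 18288/587; 503/587 1479/587 -1749/587; 18288/587 -1749/587 24041/1174]

x̄ = F·x = [1, -5, -7]
P̄ = F·P·Fᵀ + Q = [65 -1 29; -1 43 44; 29 44 75]
y = z − H·x̄ = [29]
S = H·P̄·Hᵀ + R = [1174]
K = P̄·Hᵀ·S⁻¹ = [-5/587; 109/587; 253/1174]
x' = x̄ + K·y = [442/587, 226/587, -881/1174]
P' = (I − K·H)·P̄ = [38105/587 503/587 18288/587; 503/587 1479/587 -1749/587; 18288/587 -1749/587 24041/1174]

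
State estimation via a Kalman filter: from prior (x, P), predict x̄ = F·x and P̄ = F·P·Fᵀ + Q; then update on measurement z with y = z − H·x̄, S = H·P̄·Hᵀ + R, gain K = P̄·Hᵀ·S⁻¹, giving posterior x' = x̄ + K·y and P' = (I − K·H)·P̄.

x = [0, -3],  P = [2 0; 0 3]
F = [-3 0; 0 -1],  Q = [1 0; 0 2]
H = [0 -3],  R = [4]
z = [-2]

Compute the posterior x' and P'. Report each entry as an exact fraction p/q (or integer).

x̄ = F·x = [0, 3]
P̄ = F·P·Fᵀ + Q = [19 0; 0 5]
y = z − H·x̄ = [7]
S = H·P̄·Hᵀ + R = [49]
K = P̄·Hᵀ·S⁻¹ = [0; -15/49]
x' = x̄ + K·y = [0, 6/7]
P' = (I − K·H)·P̄ = [19 0; 0 20/49]

x' = [0, 6/7]
P' = [19 0; 0 20/49]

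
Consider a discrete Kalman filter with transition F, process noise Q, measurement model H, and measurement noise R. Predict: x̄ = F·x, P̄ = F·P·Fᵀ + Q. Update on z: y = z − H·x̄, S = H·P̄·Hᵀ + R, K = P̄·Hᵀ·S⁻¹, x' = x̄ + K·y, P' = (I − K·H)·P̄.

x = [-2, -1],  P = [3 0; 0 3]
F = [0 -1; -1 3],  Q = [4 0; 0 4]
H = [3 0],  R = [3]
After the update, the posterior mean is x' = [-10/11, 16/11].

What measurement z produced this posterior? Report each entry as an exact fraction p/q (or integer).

x̄ = F·x = [1, -1]
P̄ = F·P·Fᵀ + Q = [7 -9; -9 34]
S = H·P̄·Hᵀ + R = [66]
K = P̄·Hᵀ·S⁻¹ = [7/22; -9/22]
x' − x̄ = [-21/11, 27/11] = K·y
y = (KᵀK)⁻¹·Kᵀ·(x' − x̄) = [-6]
z = y + H·x̄ = [-6] + [3] = [-3]

z = [-3]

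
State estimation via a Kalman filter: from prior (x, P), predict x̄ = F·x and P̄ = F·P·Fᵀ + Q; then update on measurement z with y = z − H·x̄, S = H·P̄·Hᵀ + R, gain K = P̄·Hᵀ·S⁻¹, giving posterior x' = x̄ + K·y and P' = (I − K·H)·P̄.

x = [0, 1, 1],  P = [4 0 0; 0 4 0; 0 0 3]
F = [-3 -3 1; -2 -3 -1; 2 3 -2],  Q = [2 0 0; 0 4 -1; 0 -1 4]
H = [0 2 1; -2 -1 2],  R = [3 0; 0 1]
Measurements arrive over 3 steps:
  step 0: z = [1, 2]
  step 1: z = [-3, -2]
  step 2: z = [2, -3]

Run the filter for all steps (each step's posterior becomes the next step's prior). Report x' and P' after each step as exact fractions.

step 0: x̄ = F·x = [-2, -4, 1]
step 0: P̄ = F·P·Fᵀ + Q = [77 57 -66; 57 59 -47; -66 -47 68]
step 0: y = z − H·x̄ = [8, -8]
step 0: S = H·P̄·Hᵀ + R = [119 -219; -219 1584]
step 0: K = P̄·Hᵀ·S⁻¹ = [61/9369 -6061/28107; 5999/15615 -5408/46845; 3089/15615 10597/46845]
step 0: x' = x̄ + K·y = [-6262/28107, -28/9369, 7241/9369]
step 0: P' = (I − K·H)·P̄ = [76532/28107 -9727/9369 19637/9369; -9727/9369 14044/15615 -10091/15615; 19637/9369 -10091/15615 29449/15615]
step 1: x̄ = F·x = [4529/3123, -8947/28107, -56222/28107]
step 1: P̄ = F·P·Fᵀ + Q = [15789/1735 141607/15615 -26218/15615; 141607/15615 2377831/140535 -211144/140535; -26218/15615 -211144/140535 1273036/140535]
step 1: y = z − H·x̄ = [-10205/28107, 42935/9369]
step 1: S = H·P̄·Hᵀ + R = [10361389/140535 -497930/9369; -497930/9369 456806/3123]
step 1: K = P̄·Hᵀ·S⁻¹ = [18261193/186437893 -194415127/1118627358; 63408391/186437893 -50949961/372875786; 49342976/186437893 47215486/186437893]
step 1: x' = x̄ + K·y = [691521559/1118627358, -398224451/372875786, -174471328/186437893]
step 1: P' = (I − K·H)·P̄ = [2422137845/1118627358 -266163841/372875786 320947420/186437893; -266163841/372875786 268835667/372875786 -78610494/186437893; 320947420/186437893 -78610494/186437893 305249916/186437893]
step 2: x̄ = F·x = [77104569/186437893, 3247804909/1118627358, -107321005/1118627358]
step 2: P̄ = F·P·Fᵀ + Q = [1671596846/186437893 1651367043/186437893 -386084457/186437893; 1651367043/186437893 18543985337/1118627358 -2384464331/1118627358; -386084457/186437893 -2384464331/1118627358 9420202937/1118627358]
step 2: y = z − H·x̄ = [-4151034097/1118627358, 343939891/372875786]
step 2: S = H·P̄·Hᵀ + R = [77414169035/1118627358 -20133584447/372875786; -20133584447/372875786 55054823013/372875786]
step 2: K = P̄·Hᵀ·S⁻¹ = [119264088509/1361463084683 -724795653541/4084389254049; 931720126213/2722926169366 -370305749663/2722926169366; 694321447901/2722926169366 680210745985/2722926169366]
step 2: x' = x̄ + K·y = [-102362318499/1361463084683, 4106677864223/2722926169366, -2210319933959/2722926169366]
step 2: P' = (I − K·H)·P̄ = [8604457526534/4084389254049 -955824387091/1361463084683 2269441039709/1361463084683; -955824387091/1361463084683 1956784811061/2722926169366 -1118409243483/2722926169366; 2269441039709/1361463084683 -1118409243483/2722926169366 4319782830669/2722926169366]

step 0: x' = [-6262/28107, -28/9369, 7241/9369], P' = [76532/28107 -9727/9369 19637/9369; -9727/9369 14044/15615 -10091/15615; 19637/9369 -10091/15615 29449/15615]
step 1: x' = [691521559/1118627358, -398224451/372875786, -174471328/186437893], P' = [2422137845/1118627358 -266163841/372875786 320947420/186437893; -266163841/372875786 268835667/372875786 -78610494/186437893; 320947420/186437893 -78610494/186437893 305249916/186437893]
step 2: x' = [-102362318499/1361463084683, 4106677864223/2722926169366, -2210319933959/2722926169366], P' = [8604457526534/4084389254049 -955824387091/1361463084683 2269441039709/1361463084683; -955824387091/1361463084683 1956784811061/2722926169366 -1118409243483/2722926169366; 2269441039709/1361463084683 -1118409243483/2722926169366 4319782830669/2722926169366]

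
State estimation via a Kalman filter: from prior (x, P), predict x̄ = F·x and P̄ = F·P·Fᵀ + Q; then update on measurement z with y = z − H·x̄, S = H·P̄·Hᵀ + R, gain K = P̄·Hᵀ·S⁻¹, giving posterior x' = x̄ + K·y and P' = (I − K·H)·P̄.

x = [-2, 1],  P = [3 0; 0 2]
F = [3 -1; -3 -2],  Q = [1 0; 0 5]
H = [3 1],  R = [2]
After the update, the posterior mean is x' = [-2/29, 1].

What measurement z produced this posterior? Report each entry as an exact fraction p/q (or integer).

x̄ = F·x = [-7, 4]
P̄ = F·P·Fᵀ + Q = [30 -23; -23 40]
S = H·P̄·Hᵀ + R = [174]
K = P̄·Hᵀ·S⁻¹ = [67/174; -1/6]
x' − x̄ = [201/29, -3] = K·y
y = (KᵀK)⁻¹·Kᵀ·(x' − x̄) = [18]
z = y + H·x̄ = [18] + [-17] = [1]

z = [1]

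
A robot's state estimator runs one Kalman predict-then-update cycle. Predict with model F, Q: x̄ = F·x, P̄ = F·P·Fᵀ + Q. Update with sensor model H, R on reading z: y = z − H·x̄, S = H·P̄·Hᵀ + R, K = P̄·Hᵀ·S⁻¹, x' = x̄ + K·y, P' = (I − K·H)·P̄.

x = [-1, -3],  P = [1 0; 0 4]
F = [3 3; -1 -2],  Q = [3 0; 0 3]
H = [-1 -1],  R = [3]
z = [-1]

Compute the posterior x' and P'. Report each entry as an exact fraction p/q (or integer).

x' = [-78/17, 77/17]
P' = [375/17 -312/17; -312/17 291/17]

x̄ = F·x = [-12, 7]
P̄ = F·P·Fᵀ + Q = [48 -27; -27 20]
y = z − H·x̄ = [-6]
S = H·P̄·Hᵀ + R = [17]
K = P̄·Hᵀ·S⁻¹ = [-21/17; 7/17]
x' = x̄ + K·y = [-78/17, 77/17]
P' = (I − K·H)·P̄ = [375/17 -312/17; -312/17 291/17]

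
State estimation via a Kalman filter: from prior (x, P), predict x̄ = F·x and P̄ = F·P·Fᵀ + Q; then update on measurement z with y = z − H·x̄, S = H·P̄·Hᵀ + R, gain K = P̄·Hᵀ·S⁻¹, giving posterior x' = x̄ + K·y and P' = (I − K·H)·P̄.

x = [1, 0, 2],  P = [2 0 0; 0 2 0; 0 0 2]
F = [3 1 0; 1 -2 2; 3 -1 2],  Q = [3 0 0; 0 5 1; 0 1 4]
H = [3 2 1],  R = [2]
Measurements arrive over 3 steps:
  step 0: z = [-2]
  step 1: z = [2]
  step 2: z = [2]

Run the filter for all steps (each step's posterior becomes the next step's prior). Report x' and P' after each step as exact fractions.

step 0: x' = [-905/529, 657/529, 399/529], P' = [4246/529 -5261/529 -2038/529; -5261/529 7126/529 1673/529; -2038/529 1673/529 3004/529]
step 1: x' = [-127890/101233, 711089/303699, 109266/101233], P' = [834688/101233 -983902/101233 -514014/101233; -983902/101233 11423342/911097 455760/101233; -514014/101233 455760/101233 680866/101233]
step 2: x' = [1022576845/1410869393, -384413420/1410869393, 490230083/1410869393], P' = [12111965444/1410869393 -14325645477/1410869393 -7341875216/1410869393; -14325645477/1410869393 18471296724/1410869393 6588653917/1410869393; -7341875216/1410869393 6588653917/1410869393 9529599858/1410869393]

step 0: x̄ = F·x = [3, 5, 7]
step 0: P̄ = F·P·Fᵀ + Q = [23 2 16; 2 23 19; 16 19 32]
step 0: y = z − H·x̄ = [-28]
step 0: S = H·P̄·Hᵀ + R = [529]
step 0: K = P̄·Hᵀ·S⁻¹ = [89/529; 71/529; 118/529]
step 0: x' = x̄ + K·y = [-905/529, 657/529, 399/529]
step 0: P' = (I − K·H)·P̄ = [4246/529 -5261/529 -2038/529; -5261/529 7126/529 1673/529; -2038/529 1673/529 3004/529]
step 1: x̄ = F·x = [-2058/529, -1421/529, -2574/529]
step 1: P̄ = F·P·Fᵀ + Q = [15361/529 15909/529 22206/529; 15909/529 46919/529 50020/529; 22206/529 50020/529 59890/529]
step 1: y = z − H·x̄ = [12648/529]
step 1: S = H·P̄·Hᵀ + R = [911097/529]
step 1: K = P̄·Hᵀ·S⁻¹ = [11123/101233; 191585/911097; 25172/101233]
step 1: x' = x̄ + K·y = [-127890/101233, 711089/303699, 109266/101233]
step 1: P' = (I − K·H)·P̄ = [834688/101233 -983902/101233 -514014/101233; -983902/101233 11423342/911097 455760/101233; -514014/101233 455760/101233 680866/101233]
step 2: x̄ = F·x = [-439921/303699, -1150252/303699, -1206503/303699]
step 2: P̄ = F·P·Fᵀ + Q = [28635653/911097 24412406/911097 36633310/911097; 24412406/911097 66373469/911097 71171311/911097; 36633310/911097 71171311/911097 88398470/911097]
step 2: y = z − H·x̄ = [5434168/303699]
step 2: S = H·P̄·Hᵀ + R = [1410869393/911097]
step 2: K = P̄·Hᵀ·S⁻¹ = [171365081/1410869393; 277155467/1410869393; 340641022/1410869393]
step 2: x' = x̄ + K·y = [1022576845/1410869393, -384413420/1410869393, 490230083/1410869393]
step 2: P' = (I − K·H)·P̄ = [12111965444/1410869393 -14325645477/1410869393 -7341875216/1410869393; -14325645477/1410869393 18471296724/1410869393 6588653917/1410869393; -7341875216/1410869393 6588653917/1410869393 9529599858/1410869393]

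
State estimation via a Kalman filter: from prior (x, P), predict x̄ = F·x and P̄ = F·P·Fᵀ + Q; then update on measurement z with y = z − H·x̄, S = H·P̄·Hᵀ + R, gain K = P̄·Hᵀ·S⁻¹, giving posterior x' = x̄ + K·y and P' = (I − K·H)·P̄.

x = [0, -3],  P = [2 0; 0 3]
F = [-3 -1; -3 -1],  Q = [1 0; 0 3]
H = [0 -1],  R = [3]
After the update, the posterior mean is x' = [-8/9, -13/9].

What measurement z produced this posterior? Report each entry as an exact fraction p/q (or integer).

x̄ = F·x = [3, 3]
P̄ = F·P·Fᵀ + Q = [22 21; 21 24]
S = H·P̄·Hᵀ + R = [27]
K = P̄·Hᵀ·S⁻¹ = [-7/9; -8/9]
x' − x̄ = [-35/9, -40/9] = K·y
y = (KᵀK)⁻¹·Kᵀ·(x' − x̄) = [5]
z = y + H·x̄ = [5] + [-3] = [2]

z = [2]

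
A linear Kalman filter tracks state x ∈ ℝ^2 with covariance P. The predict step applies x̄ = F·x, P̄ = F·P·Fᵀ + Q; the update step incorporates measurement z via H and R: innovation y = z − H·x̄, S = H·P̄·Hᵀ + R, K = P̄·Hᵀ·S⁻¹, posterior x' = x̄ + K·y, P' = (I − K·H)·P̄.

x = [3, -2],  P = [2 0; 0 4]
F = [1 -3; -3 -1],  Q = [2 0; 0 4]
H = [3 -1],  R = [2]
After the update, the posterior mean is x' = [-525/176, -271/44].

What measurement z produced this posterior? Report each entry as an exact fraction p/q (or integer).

x̄ = F·x = [9, -7]
P̄ = F·P·Fᵀ + Q = [40 6; 6 26]
S = H·P̄·Hᵀ + R = [352]
K = P̄·Hᵀ·S⁻¹ = [57/176; -1/44]
x' − x̄ = [-2109/176, 37/44] = K·y
y = (KᵀK)⁻¹·Kᵀ·(x' − x̄) = [-37]
z = y + H·x̄ = [-37] + [34] = [-3]

z = [-3]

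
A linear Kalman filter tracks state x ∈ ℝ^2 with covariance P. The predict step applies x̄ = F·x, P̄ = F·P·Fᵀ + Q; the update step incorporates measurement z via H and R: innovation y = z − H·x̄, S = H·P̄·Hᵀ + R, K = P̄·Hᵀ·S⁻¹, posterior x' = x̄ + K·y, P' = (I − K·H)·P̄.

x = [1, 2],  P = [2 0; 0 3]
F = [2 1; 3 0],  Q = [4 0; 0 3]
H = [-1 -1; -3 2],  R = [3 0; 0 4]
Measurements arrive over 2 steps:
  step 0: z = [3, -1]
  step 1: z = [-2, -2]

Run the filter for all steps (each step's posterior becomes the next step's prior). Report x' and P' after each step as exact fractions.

step 0: x' = [-19/24, -253/144], P' = [27/44 47/88; 47/88 617/528]
step 1: x' = [400779/444667, 414833/889334], P' = [264318/444667 220965/444667; 220965/444667 958425/889334]

step 0: x̄ = F·x = [4, 3]
step 0: P̄ = F·P·Fᵀ + Q = [15 12; 12 21]
step 0: y = z − H·x̄ = [10, 5]
step 0: S = H·P̄·Hᵀ + R = [63 15; 15 79]
step 0: K = P̄·Hᵀ·S⁻¹ = [-101/264 -17/88; -899/1584 97/528]
step 0: x' = x̄ + K·y = [-19/24, -253/144]
step 0: P' = (I − K·H)·P̄ = [27/44 47/88; 47/88 617/528]
step 1: x̄ = F·x = [-481/144, -19/8]
step 1: P̄ = F·P·Fᵀ + Q = [5153/528 465/88; 465/88 375/44]
step 1: y = z − H·x̄ = [-1111/144, -349/48]
step 1: S = H·P̄·Hᵀ + R = [16817/528 3083/176; 3083/176 11003/176]
step 1: K = P̄·Hᵀ·S⁻¹ = [-161761/444667 -87756/444667; -466785/889334 147765/889334]
step 1: x' = x̄ + K·y = [400779/444667, 414833/889334]
step 1: P' = (I − K·H)·P̄ = [264318/444667 220965/444667; 220965/444667 958425/889334]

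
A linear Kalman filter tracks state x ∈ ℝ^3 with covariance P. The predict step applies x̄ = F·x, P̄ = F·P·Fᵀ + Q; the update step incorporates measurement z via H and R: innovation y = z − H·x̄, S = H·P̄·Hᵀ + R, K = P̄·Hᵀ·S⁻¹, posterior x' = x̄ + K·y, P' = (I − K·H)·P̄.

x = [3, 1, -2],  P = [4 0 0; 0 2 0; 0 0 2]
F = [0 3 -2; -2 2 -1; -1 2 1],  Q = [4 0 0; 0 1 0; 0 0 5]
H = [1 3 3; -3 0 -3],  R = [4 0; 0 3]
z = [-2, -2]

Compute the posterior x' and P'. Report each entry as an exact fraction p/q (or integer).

x̄ = F·x = [7, -2, -3]
P̄ = F·P·Fᵀ + Q = [30 16 8; 16 27 14; 8 14 19]
y = z − H·x̄ = [6, 10]
S = H·P̄·Hᵀ + R = [844 -627; -627 588]
K = P̄·Hᵀ·S⁻¹ = [-3834/34381 -10754/34381; 8434/34381 3731/34381; 4043/34381 -425/34381]
x' = x̄ + K·y = [110123/34381, 19152/34381, -83135/34381]
P' = (I − K·H)·P̄ = [196542/34381 115162/34381 -185788/34381; 115162/34381 91751/34381 -118893/34381; -185788/34381 -118893/34381 186213/34381]

x' = [110123/34381, 19152/34381, -83135/34381]
P' = [196542/34381 115162/34381 -185788/34381; 115162/34381 91751/34381 -118893/34381; -185788/34381 -118893/34381 186213/34381]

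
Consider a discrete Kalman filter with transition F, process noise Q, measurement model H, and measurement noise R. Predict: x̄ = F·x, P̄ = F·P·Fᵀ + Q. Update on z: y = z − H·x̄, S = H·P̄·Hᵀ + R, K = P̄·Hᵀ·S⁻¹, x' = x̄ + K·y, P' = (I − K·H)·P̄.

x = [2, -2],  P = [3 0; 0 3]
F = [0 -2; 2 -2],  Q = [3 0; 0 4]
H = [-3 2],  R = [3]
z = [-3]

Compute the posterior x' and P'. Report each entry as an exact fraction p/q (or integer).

x' = [571/106, 354/53]
P' = [1149/106 846/53; 846/53 1284/53]

x̄ = F·x = [4, 8]
P̄ = F·P·Fᵀ + Q = [15 12; 12 28]
y = z − H·x̄ = [-7]
S = H·P̄·Hᵀ + R = [106]
K = P̄·Hᵀ·S⁻¹ = [-21/106; 10/53]
x' = x̄ + K·y = [571/106, 354/53]
P' = (I − K·H)·P̄ = [1149/106 846/53; 846/53 1284/53]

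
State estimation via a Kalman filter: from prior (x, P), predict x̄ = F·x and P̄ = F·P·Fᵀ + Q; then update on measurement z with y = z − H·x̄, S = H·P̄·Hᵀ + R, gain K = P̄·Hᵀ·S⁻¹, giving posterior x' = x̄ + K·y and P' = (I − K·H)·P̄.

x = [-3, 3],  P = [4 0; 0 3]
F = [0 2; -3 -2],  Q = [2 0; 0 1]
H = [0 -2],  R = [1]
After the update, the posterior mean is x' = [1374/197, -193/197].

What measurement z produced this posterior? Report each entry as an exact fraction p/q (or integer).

x̄ = F·x = [6, 3]
P̄ = F·P·Fᵀ + Q = [14 -12; -12 49]
S = H·P̄·Hᵀ + R = [197]
K = P̄·Hᵀ·S⁻¹ = [24/197; -98/197]
x' − x̄ = [192/197, -784/197] = K·y
y = (KᵀK)⁻¹·Kᵀ·(x' − x̄) = [8]
z = y + H·x̄ = [8] + [-6] = [2]

z = [2]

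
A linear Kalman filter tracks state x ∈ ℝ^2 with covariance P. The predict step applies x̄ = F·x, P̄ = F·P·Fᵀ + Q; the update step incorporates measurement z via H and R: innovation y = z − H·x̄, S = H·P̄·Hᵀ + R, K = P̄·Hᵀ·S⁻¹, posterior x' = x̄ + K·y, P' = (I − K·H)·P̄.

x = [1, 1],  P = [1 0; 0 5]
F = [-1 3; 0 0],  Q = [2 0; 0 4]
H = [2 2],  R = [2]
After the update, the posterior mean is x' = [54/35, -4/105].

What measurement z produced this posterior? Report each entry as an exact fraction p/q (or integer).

x̄ = F·x = [2, 0]
P̄ = F·P·Fᵀ + Q = [48 0; 0 4]
S = H·P̄·Hᵀ + R = [210]
K = P̄·Hᵀ·S⁻¹ = [16/35; 4/105]
x' − x̄ = [-16/35, -4/105] = K·y
y = (KᵀK)⁻¹·Kᵀ·(x' − x̄) = [-1]
z = y + H·x̄ = [-1] + [4] = [3]

z = [3]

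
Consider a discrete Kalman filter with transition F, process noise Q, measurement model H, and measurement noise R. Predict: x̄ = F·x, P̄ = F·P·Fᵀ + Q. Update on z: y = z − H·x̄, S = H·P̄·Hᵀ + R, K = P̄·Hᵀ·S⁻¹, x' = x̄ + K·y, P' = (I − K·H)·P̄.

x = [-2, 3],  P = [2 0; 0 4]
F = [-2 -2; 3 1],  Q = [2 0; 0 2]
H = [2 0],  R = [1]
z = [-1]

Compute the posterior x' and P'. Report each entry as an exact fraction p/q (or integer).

x' = [-18/35, -29/7]
P' = [26/105 -4/21; -4/21 184/21]

x̄ = F·x = [-2, -3]
P̄ = F·P·Fᵀ + Q = [26 -20; -20 24]
y = z − H·x̄ = [3]
S = H·P̄·Hᵀ + R = [105]
K = P̄·Hᵀ·S⁻¹ = [52/105; -8/21]
x' = x̄ + K·y = [-18/35, -29/7]
P' = (I − K·H)·P̄ = [26/105 -4/21; -4/21 184/21]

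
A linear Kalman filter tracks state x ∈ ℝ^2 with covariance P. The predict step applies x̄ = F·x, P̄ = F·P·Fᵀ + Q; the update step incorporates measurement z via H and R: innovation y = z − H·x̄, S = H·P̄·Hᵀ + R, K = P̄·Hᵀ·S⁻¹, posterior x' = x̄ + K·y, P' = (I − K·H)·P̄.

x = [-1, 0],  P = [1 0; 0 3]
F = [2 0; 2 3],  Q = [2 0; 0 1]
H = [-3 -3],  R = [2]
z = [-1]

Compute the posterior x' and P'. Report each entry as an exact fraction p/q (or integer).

x̄ = F·x = [-2, -2]
P̄ = F·P·Fᵀ + Q = [6 4; 4 32]
y = z − H·x̄ = [-13]
S = H·P̄·Hᵀ + R = [416]
K = P̄·Hᵀ·S⁻¹ = [-15/208; -27/104]
x' = x̄ + K·y = [-17/16, 11/8]
P' = (I − K·H)·P̄ = [399/104 -197/52; -197/52 103/26]

x' = [-17/16, 11/8]
P' = [399/104 -197/52; -197/52 103/26]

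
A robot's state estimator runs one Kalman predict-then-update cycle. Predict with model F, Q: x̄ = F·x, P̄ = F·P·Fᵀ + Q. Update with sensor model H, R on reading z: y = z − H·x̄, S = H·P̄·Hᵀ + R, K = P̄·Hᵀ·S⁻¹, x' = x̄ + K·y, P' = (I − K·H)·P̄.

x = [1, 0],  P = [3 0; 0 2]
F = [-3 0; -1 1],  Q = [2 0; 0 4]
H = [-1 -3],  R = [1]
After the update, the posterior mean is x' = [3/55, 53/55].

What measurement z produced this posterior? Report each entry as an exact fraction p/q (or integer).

z = [-3]

x̄ = F·x = [-3, -1]
P̄ = F·P·Fᵀ + Q = [29 9; 9 9]
S = H·P̄·Hᵀ + R = [165]
K = P̄·Hᵀ·S⁻¹ = [-56/165; -12/55]
x' − x̄ = [168/55, 108/55] = K·y
y = (KᵀK)⁻¹·Kᵀ·(x' − x̄) = [-9]
z = y + H·x̄ = [-9] + [6] = [-3]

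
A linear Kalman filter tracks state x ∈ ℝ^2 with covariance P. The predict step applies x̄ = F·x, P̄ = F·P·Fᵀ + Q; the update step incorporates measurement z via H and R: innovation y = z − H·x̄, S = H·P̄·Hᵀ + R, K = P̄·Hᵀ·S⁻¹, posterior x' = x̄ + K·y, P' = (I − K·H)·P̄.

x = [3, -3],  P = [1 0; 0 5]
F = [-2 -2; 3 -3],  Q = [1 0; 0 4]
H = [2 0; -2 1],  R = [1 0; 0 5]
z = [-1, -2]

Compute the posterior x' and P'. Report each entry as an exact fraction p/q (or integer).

x̄ = F·x = [0, 18]
P̄ = F·P·Fᵀ + Q = [25 24; 24 58]
y = z − H·x̄ = [-1, -20]
S = H·P̄·Hᵀ + R = [101 -52; -52 67]
K = P̄·Hᵀ·S⁻¹ = [1998/4063 -26/4063; 3736/4063 3506/4063]
x' = x̄ + K·y = [-1478/4063, -722/4063]
P' = (I − K·H)·P̄ = [999/4063 1868/4063; 1868/4063 21266/4063]

x' = [-1478/4063, -722/4063]
P' = [999/4063 1868/4063; 1868/4063 21266/4063]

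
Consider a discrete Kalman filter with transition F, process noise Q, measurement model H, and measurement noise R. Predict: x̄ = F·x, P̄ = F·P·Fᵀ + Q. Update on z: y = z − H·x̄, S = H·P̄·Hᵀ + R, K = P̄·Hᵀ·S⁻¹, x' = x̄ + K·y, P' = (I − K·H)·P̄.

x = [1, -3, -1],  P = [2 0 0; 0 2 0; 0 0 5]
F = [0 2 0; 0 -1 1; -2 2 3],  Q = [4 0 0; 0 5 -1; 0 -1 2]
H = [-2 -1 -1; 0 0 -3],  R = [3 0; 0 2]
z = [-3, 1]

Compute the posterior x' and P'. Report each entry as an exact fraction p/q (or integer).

x' = [-1286/2321, 774/211, -683/2321]
P' = [70108/20889 -9932/1899 -2392/20889; -9932/1899 19784/1899 68/1899; -2392/20889 68/1899 4570/20889]

x̄ = F·x = [-6, 2, -11]
P̄ = F·P·Fᵀ + Q = [12 -4 8; -4 12 10; 8 10 63]
y = z − H·x̄ = [-24, -32]
S = H·P̄·Hᵀ + R = [162 267; 267 569]
K = P̄·Hᵀ·S⁻¹ = [-9524/20889 1196/6963; 4/1899 -34/633; -178/20889 -2285/6963]
x' = x̄ + K·y = [-1286/2321, 774/211, -683/2321]
P' = (I − K·H)·P̄ = [70108/20889 -9932/1899 -2392/20889; -9932/1899 19784/1899 68/1899; -2392/20889 68/1899 4570/20889]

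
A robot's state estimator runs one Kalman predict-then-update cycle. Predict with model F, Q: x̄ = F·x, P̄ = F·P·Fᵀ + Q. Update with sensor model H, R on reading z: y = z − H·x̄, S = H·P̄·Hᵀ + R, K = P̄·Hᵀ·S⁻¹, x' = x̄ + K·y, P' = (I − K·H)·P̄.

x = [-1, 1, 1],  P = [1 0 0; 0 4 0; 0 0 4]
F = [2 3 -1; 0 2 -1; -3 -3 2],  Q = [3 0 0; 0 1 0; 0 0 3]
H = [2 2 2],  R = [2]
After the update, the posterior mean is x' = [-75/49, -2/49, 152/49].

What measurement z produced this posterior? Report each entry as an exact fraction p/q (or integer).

x̄ = F·x = [0, 1, 2]
P̄ = F·P·Fᵀ + Q = [47 28 -50; 28 21 -32; -50 -32 64]
S = H·P̄·Hᵀ + R = [98]
K = P̄·Hᵀ·S⁻¹ = [25/49; 17/49; -18/49]
x' − x̄ = [-75/49, -51/49, 54/49] = K·y
y = (KᵀK)⁻¹·Kᵀ·(x' − x̄) = [-3]
z = y + H·x̄ = [-3] + [6] = [3]

z = [3]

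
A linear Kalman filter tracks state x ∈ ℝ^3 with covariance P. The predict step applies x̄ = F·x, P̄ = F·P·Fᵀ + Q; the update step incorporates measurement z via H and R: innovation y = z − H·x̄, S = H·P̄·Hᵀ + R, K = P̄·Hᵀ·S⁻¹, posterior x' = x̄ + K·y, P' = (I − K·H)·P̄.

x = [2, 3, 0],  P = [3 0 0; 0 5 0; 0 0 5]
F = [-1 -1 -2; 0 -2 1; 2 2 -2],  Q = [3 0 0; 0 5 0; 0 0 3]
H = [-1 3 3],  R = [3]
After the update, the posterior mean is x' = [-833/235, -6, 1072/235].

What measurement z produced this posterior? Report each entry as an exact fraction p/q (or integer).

x̄ = F·x = [-5, -6, 10]
P̄ = F·P·Fᵀ + Q = [31 0 4; 0 30 -30; 4 -30 55]
S = H·P̄·Hᵀ + R = [235]
K = P̄·Hᵀ·S⁻¹ = [-19/235; 0; 71/235]
x' − x̄ = [342/235, 0, -1278/235] = K·y
y = (KᵀK)⁻¹·Kᵀ·(x' − x̄) = [-18]
z = y + H·x̄ = [-18] + [17] = [-1]

z = [-1]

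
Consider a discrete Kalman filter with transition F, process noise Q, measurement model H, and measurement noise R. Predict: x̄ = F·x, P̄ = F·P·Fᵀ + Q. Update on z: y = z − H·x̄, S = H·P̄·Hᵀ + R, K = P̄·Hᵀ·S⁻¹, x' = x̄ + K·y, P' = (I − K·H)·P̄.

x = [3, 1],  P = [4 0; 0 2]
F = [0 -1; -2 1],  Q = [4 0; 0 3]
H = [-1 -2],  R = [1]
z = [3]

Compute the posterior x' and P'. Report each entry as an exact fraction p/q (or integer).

x̄ = F·x = [-1, -5]
P̄ = F·P·Fᵀ + Q = [6 -2; -2 21]
y = z − H·x̄ = [-8]
S = H·P̄·Hᵀ + R = [83]
K = P̄·Hᵀ·S⁻¹ = [-2/83; -40/83]
x' = x̄ + K·y = [-67/83, -95/83]
P' = (I − K·H)·P̄ = [494/83 -246/83; -246/83 143/83]

x' = [-67/83, -95/83]
P' = [494/83 -246/83; -246/83 143/83]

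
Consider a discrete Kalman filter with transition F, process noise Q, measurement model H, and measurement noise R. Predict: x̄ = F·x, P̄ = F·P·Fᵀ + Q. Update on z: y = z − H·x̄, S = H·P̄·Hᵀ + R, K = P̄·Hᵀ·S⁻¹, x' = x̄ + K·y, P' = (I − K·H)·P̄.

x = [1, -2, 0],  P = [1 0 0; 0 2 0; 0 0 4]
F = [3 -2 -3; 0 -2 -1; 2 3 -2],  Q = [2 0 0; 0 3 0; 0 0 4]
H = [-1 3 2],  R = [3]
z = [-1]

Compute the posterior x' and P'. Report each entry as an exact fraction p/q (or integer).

x̄ = F·x = [7, 4, -4]
P̄ = F·P·Fᵀ + Q = [55 20 18; 20 15 -4; 18 -4 42]
y = z − H·x̄ = [2]
S = H·P̄·Hᵀ + R = [121]
K = P̄·Hᵀ·S⁻¹ = [41/121; 17/121; 54/121]
x' = x̄ + K·y = [929/121, 518/121, -376/121]
P' = (I − K·H)·P̄ = [4974/121 1723/121 -36/121; 1723/121 1526/121 -1402/121; -36/121 -1402/121 2166/121]

x' = [929/121, 518/121, -376/121]
P' = [4974/121 1723/121 -36/121; 1723/121 1526/121 -1402/121; -36/121 -1402/121 2166/121]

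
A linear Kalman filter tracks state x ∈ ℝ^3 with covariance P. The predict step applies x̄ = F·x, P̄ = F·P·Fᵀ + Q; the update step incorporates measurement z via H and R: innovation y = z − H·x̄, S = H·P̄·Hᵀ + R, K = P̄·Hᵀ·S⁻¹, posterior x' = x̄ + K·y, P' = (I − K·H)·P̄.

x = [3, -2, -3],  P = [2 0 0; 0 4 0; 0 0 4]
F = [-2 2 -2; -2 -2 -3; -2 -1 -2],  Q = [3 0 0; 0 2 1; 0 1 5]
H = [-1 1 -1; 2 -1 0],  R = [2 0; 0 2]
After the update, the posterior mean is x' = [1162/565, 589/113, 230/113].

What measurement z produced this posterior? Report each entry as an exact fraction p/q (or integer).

x̄ = F·x = [-4, 7, 2]
P̄ = F·P·Fᵀ + Q = [43 16 16; 16 62 41; 16 41 33]
S = H·P̄·Hᵀ + R = [58 -91; -91 172]
K = P̄·Hᵀ·S⁻¹ = [-342/565 49/565; -374/339 -257/339; -439/339 -250/339]
x' − x̄ = [3422/565, -202/113, 4/113] = K·y
y = (KᵀK)⁻¹·Kᵀ·(x' − x̄) = [-8, 14]
z = y + H·x̄ = [-8, 14] + [9, -15] = [1, -1]

z = [1, -1]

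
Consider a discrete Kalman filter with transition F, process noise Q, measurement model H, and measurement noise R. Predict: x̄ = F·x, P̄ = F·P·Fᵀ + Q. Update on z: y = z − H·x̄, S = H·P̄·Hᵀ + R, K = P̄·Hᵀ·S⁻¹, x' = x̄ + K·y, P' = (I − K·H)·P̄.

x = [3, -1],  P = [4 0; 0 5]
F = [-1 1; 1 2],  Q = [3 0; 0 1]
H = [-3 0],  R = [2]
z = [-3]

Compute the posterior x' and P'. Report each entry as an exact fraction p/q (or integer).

x̄ = F·x = [-4, 1]
P̄ = F·P·Fᵀ + Q = [12 6; 6 25]
y = z − H·x̄ = [-15]
S = H·P̄·Hᵀ + R = [110]
K = P̄·Hᵀ·S⁻¹ = [-18/55; -9/55]
x' = x̄ + K·y = [10/11, 38/11]
P' = (I − K·H)·P̄ = [12/55 6/55; 6/55 1213/55]

x' = [10/11, 38/11]
P' = [12/55 6/55; 6/55 1213/55]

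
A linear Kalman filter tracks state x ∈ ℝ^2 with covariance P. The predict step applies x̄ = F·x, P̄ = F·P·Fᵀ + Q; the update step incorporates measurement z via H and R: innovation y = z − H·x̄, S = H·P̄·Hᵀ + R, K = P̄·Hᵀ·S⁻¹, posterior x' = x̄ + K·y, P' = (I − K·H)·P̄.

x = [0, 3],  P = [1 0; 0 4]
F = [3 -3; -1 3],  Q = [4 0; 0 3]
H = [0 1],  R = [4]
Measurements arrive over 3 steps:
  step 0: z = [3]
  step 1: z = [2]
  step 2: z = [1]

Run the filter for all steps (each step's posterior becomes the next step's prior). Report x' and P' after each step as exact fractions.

step 0: x' = [-81/22, 39/11], P' = [635/44 -39/11; -39/11 40/11]
step 1: x' = [-7698/3319, 8806/3319], P' = [146233/3319 -20868/3319; -20868/3319 12572/3319]
step 2: x' = [1360413/407822, 265505/203911], P' = [29482859/407822 -1604526/203911; -1604526/203911 789092/203911]

step 0: x̄ = F·x = [-9, 9]
step 0: P̄ = F·P·Fᵀ + Q = [49 -39; -39 40]
step 0: y = z − H·x̄ = [-6]
step 0: S = H·P̄·Hᵀ + R = [44]
step 0: K = P̄·Hᵀ·S⁻¹ = [-39/44; 10/11]
step 0: x' = x̄ + K·y = [-81/22, 39/11]
step 0: P' = (I − K·H)·P̄ = [635/44 -39/11; -39/11 40/11]
step 1: x̄ = F·x = [-477/22, 315/22]
step 1: P̄ = F·P·Fᵀ + Q = [10139/44 -5217/44; -5217/44 3143/44]
step 1: y = z − H·x̄ = [-271/22]
step 1: S = H·P̄·Hᵀ + R = [3319/44]
step 1: K = P̄·Hᵀ·S⁻¹ = [-5217/3319; 3143/3319]
step 1: x' = x̄ + K·y = [-7698/3319, 8806/3319]
step 1: P' = (I − K·H)·P̄ = [146233/3319 -20868/3319; -20868/3319 12572/3319]
step 2: x̄ = F·x = [-49512/3319, 34116/3319]
step 2: P̄ = F·P·Fᵀ + Q = [1818145/3319 -802263/3319; -802263/3319 394546/3319]
step 2: y = z − H·x̄ = [-30797/3319]
step 2: S = H·P̄·Hᵀ + R = [407822/3319]
step 2: K = P̄·Hᵀ·S⁻¹ = [-802263/407822; 197273/203911]
step 2: x' = x̄ + K·y = [1360413/407822, 265505/203911]
step 2: P' = (I − K·H)·P̄ = [29482859/407822 -1604526/203911; -1604526/203911 789092/203911]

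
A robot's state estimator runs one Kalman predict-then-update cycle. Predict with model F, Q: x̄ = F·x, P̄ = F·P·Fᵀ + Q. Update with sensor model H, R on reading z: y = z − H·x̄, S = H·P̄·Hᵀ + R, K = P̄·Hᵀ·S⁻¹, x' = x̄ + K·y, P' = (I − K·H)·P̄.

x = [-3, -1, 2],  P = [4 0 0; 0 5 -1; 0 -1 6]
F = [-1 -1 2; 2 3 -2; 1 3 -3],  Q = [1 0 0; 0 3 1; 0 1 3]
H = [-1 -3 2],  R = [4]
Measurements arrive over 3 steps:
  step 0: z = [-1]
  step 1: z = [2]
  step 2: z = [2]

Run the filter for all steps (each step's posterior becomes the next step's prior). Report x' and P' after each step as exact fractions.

step 0: x̄ = F·x = [8, -13, -12]
step 0: P̄ = F·P·Fᵀ + Q = [38 -55 -64; -55 100 105; -64 105 124]
step 0: y = z − H·x̄ = [-8]
step 0: S = H·P̄·Hᵀ + R = [104]
step 0: K = P̄·Hᵀ·S⁻¹ = [-1/104; -35/104; -3/104]
step 0: x' = x̄ + K·y = [105/13, -134/13, -153/13]
step 0: P' = (I − K·H)·P̄ = [3951/104 -5755/104 -6659/104; -5755/104 9175/104 10815/104; -6659/104 10815/104 12887/104]
step 1: x̄ = F·x = [-277/13, 114/13, 162/13]
step 1: P̄ = F·P·Fᵀ + Q = [9161/26 -5817/52 -10869/52; -5817/52 4671/104 7155/104; -10869/52 7155/104 13575/104]
step 1: y = z − H·x̄ = [-233/13]
step 1: S = H·P̄·Hᵀ + R = [64687/104]
step 1: K = P̄·Hᵀ·S⁻¹ = [-45218/64687; 11931/64687; 27423/64687]
step 1: x' = x̄ + K·y = [-567885/64687, 353415/64687, 314595/64687]
step 1: P' = (I − K·H)·P̄ = [3131951/64687 -2048775/64687 -1597623/64687; -2048775/64687 1536579/64687 1304343/64687; -1597623/64687 1304343/64687 1212549/64687]
step 2: x̄ = F·x = [843660/64687, -704715/64687, -451425/64687]
step 2: P̄ = F·P·Fᵀ + Q = [6658983/64687 -4630954/64687 -3070910/64687; -4630954/64687 3944840/64687 2209958/64687; -3070910/64687 2209958/64687 1883078/64687]
step 2: y = z − H·x̄ = [-238261/64687]
step 2: S = H·P̄·Hᵀ + R = [7932023/64687]
step 2: K = P̄·Hᵀ·S⁻¹ = [1092059/7932023; -2783650/7932023; 207192/7932023]
step 2: x' = x̄ + K·y = [99428563/7932023, -76160285/7932023, -56117601/7932023]
step 2: P' = (I − K·H)·P̄ = [798098744/7932023 -520860816/7932023 -380057734/7932023; -520860816/7932023 363934860/7932023 279904582/7932023; -380057734/7932023 279904582/7932023 230242390/7932023]

step 0: x' = [105/13, -134/13, -153/13], P' = [3951/104 -5755/104 -6659/104; -5755/104 9175/104 10815/104; -6659/104 10815/104 12887/104]
step 1: x' = [-567885/64687, 353415/64687, 314595/64687], P' = [3131951/64687 -2048775/64687 -1597623/64687; -2048775/64687 1536579/64687 1304343/64687; -1597623/64687 1304343/64687 1212549/64687]
step 2: x' = [99428563/7932023, -76160285/7932023, -56117601/7932023], P' = [798098744/7932023 -520860816/7932023 -380057734/7932023; -520860816/7932023 363934860/7932023 279904582/7932023; -380057734/7932023 279904582/7932023 230242390/7932023]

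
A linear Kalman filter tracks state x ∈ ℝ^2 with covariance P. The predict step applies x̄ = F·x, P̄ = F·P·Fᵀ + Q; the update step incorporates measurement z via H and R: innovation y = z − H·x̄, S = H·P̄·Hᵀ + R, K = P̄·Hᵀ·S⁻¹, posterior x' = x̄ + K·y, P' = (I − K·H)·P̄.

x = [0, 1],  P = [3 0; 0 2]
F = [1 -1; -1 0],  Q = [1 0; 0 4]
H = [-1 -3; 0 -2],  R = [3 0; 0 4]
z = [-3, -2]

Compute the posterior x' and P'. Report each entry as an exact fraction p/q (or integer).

x̄ = F·x = [-1, 0]
P̄ = F·P·Fᵀ + Q = [6 -3; -3 7]
y = z − H·x̄ = [-4, -2]
S = H·P̄·Hᵀ + R = [54 36; 36 32]
K = P̄·Hᵀ·S⁻¹ = [-5/18 1/2; -1/6 -1/4]
x' = x̄ + K·y = [-8/9, 7/6]
P' = (I − K·H)·P̄ = [23/6 -1; -1 1/2]

x' = [-8/9, 7/6]
P' = [23/6 -1; -1 1/2]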